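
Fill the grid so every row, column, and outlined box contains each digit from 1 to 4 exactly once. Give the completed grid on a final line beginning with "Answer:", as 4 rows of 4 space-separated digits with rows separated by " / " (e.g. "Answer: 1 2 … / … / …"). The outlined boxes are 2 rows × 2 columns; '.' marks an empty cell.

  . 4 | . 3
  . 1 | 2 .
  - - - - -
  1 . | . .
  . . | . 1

Step 1. [r4c1∈{2,3,4}] 4 has one home in col 1: r4c1, so r4c1=4.
Step 2. [r4c3∈{3}] r4c3 is down to just 3, so r4c3=3.
Step 3. [r3c4∈{2,4}] col 4 places 2 nowhere but r3c4 ⇒ r3c4=2.
Step 4. [r2c4∈{4}] r2c4's peers cover all but 4 ⇒ r2c4=4.
Step 5. [r2c1∈{3}] only 3 remains possible at r2c1, so r2c1=3.
Step 6. [r3c2∈{3}] only 3 remains possible at r3c2. So r3c2=3.
Step 7. [r3c3∈{4}] only 4 remains possible at r3c3, so r3c3=4.
Step 8. [r1c3∈{1}] r1c3's peers cover all but 1 ⇒ r1c3=1.
Step 9. [r1c1∈{2}] r1c1 has the single candidate 2 ⇒ r1c1=2.
Step 10. [r4c2∈{2}] nothing but 2 survives at r4c2, so r4c2=2.

Answer: 2 4 1 3 / 3 1 2 4 / 1 3 4 2 / 4 2 3 1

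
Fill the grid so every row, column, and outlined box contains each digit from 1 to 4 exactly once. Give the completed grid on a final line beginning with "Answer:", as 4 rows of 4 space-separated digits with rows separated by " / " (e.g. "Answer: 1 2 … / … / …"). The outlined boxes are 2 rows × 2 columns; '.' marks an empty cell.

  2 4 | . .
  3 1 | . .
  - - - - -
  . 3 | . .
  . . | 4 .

Step 1. [r4c4∈{1,2,3}] across row 4, 3 lands solely at r4c4. So r4c4=3.
Step 2. [r1c4∈{1}] r1c4 is down to just 1. So r1c4=1.
Step 3. [r3c3∈{1,2}] in col 3, 1 fits only at r3c3. So r3c3=1.
Step 4. [r2c4∈{2,4}] across row 2, 4 lands solely at r2c4, so r2c4=4.
Step 5. [r3c1∈{4}] nothing but 4 survives at r3c1, so r3c1=4.
Step 6. [r4c1∈{1}] r4c1's peers cover all but 1 ⇒ r4c1=1.
Step 7. [r1c3∈{3}] only 3 remains possible at r1c3 ⇒ r1c3=3.
Step 8. [r4c2∈{2}] only 2 remains possible at r4c2, so r4c2=2.
Step 9. [r2c3∈{2}] nothing but 2 survives at r2c3. So r2c3=2.
Step 10. [r3c4∈{2}] r3c4 has the single candidate 2 ⇒ r3c4=2.

Answer: 2 4 3 1 / 3 1 2 4 / 4 3 1 2 / 1 2 4 3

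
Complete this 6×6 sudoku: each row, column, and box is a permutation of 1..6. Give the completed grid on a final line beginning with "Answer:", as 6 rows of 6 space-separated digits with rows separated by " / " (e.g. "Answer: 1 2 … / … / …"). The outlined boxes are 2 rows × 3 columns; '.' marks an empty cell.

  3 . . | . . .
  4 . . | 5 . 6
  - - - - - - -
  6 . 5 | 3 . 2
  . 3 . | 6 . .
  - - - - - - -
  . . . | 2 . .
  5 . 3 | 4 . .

Step 1. [r6c6∈{1}] r6c6 has the single candidate 1 ⇒ r6c6=1.
Step 2. [r1c4∈{1}] only 1 remains possible at r1c4, so r1c4=1.
Step 3. [r6c2∈{2,6}] in row 6, 2 fits only at r6c2. So r6c2=2.
Step 4. [r2c2∈{1}] nothing but 1 survives at r2c2 ⇒ r2c2=1.
Step 5. [r2c3∈{2}] r2c3 is down to just 2. So r2c3=2.
Step 6. [r3c2∈{4}] nothing but 4 survives at r3c2 ⇒ r3c2=4.
Step 7. [r4c3∈{1}] r4c3's peers cover all but 1. So r4c3=1.
Step 8. [r5c2∈{6}] r5c2 is down to just 6, so r5c2=6.
Step 9. [r5c6∈{3,5}] in col 6, 3 fits only at r5c6. So r5c6=3.
Step 10. [r4c6∈{4,5}] 5 has one home in col 6: r4c6, so r4c6=5.
Step 11. [r4c5∈{4}] r4c5 is down to just 4. So r4c5=4.
Step 12. [r4c1∈{2}] r4c1 has the single candidate 2 ⇒ r4c1=2.
Step 13. [r3c5∈{1}] r3c5's peers cover all but 1, so r3c5=1.
Step 14. [r2c5∈{3}] r2c5 has the single candidate 3. So r2c5=3.
Step 15. [r1c2∈{5}] r1c2 is down to just 5. So r1c2=5.
Step 16. [r5c1∈{1}] r5c1's peers cover all but 1, so r5c1=1.
Step 17. [r6c5∈{6}] r6c5 is down to just 6. So r6c5=6.
Step 18. [r1c6∈{4}] nothing but 4 survives at r1c6. So r1c6=4.
Step 19. [r1c3∈{6}] r1c3 has the single candidate 6, so r1c3=6.
Step 20. [r5c5∈{5}] only 5 remains possible at r5c5. So r5c5=5.
Step 21. [r5c3∈{4}] only 4 remains possible at r5c3, so r5c3=4.
Step 22. [r1c5∈{2}] r1c5 is down to just 2 ⇒ r1c5=2.

Answer: 3 5 6 1 2 4 / 4 1 2 5 3 6 / 6 4 5 3 1 2 / 2 3 1 6 4 5 / 1 6 4 2 5 3 / 5 2 3 4 6 1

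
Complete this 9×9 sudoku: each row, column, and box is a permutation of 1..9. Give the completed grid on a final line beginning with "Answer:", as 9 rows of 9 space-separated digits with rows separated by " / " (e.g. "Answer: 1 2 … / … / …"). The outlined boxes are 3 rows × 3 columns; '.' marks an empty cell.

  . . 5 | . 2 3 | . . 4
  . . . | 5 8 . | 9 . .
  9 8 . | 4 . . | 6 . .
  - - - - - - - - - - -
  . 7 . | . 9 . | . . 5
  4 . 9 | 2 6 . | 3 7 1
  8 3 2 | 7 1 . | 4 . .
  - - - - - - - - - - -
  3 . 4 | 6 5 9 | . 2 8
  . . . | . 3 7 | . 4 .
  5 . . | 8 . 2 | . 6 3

Step 1. [r7c2∈{1}] only 1 remains possible at r7c2 ⇒ r7c2=1.
Step 2. [r1c2∈{6}] only 6 remains possible at r1c2 ⇒ r1c2=6.
Step 3. [r3c6∈{1}] nothing but 1 survives at r3c6. So r3c6=1.
Step 4. [r9c3∈{7}] r9c3 has the single candidate 7 ⇒ r9c3=7.
Step 5. [r4c8∈{8}] only 8 remains possible at r4c8, so r4c8=8.
Step 6. [r1c8∈{1}] r1c8 has the single candidate 1, so r1c8=1.
Step 7. [r3c9∈{2,7}] row 3 places 2 nowhere but r3c9. So r3c9=2.
Step 8. [r8c9∈{9}] only 9 remains possible at r8c9 ⇒ r8c9=9.
Step 9. [r2c9∈{7}] r2c9 has the single candidate 7. So r2c9=7.
Step 10. [r2c8∈{3}] only 3 remains possible at r2c8 ⇒ r2c8=3.
Step 11. [r2c3∈{1}] r2c3 is down to just 1 ⇒ r2c3=1.
Step 12. [r8c2∈{2}] r8c2 has the single candidate 2, so r8c2=2.
Step 13. [r4c3∈{6}] r4c3 is down to just 6. So r4c3=6.
Step 14. [r6c6∈{5}] r6c6 has the single candidate 5 ⇒ r6c6=5.
Step 15. [r8c4∈{1}] r8c4 has the single candidate 1, so r8c4=1.
Step 16. [r9c7∈{1}] nothing but 1 survives at r9c7, so r9c7=1.
Step 17. [r9c5∈{4}] nothing but 4 survives at r9c5, so r9c5=4.
Step 18. [r3c3∈{3}] r3c3 has the single candidate 3 ⇒ r3c3=3.
Step 19. [r5c2∈{5}] r5c2's peers cover all but 5, so r5c2=5.
Step 20. [r1c7∈{8}] nothing but 8 survives at r1c7, so r1c7=8.
Step 21. [r9c2∈{9}] r9c2's peers cover all but 9, so r9c2=9.
Step 22. [r4c1∈{1}] only 1 remains possible at r4c1, so r4c1=1.
Step 23. [r4c4∈{3}] nothing but 3 survives at r4c4. So r4c4=3.
Step 24. [r3c8∈{5}] r3c8's peers cover all but 5 ⇒ r3c8=5.
Step 25. [r4c6∈{4}] r4c6 is down to just 4. So r4c6=4.
Step 26. [r6c8∈{9}] r6c8's peers cover all but 9. So r6c8=9.
Step 27. [r8c7∈{5}] nothing but 5 survives at r8c7. So r8c7=5.
Step 28. [r2c2∈{4}] r2c2's peers cover all but 4. So r2c2=4.
Step 29. [r4c7∈{2}] nothing but 2 survives at r4c7. So r4c7=2.
Step 30. [r1c4∈{9}] r1c4's peers cover all but 9. So r1c4=9.
Step 31. [r1c1∈{7}] only 7 remains possible at r1c1, so r1c1=7.
Step 32. [r8c1∈{6}] r8c1 has the single candidate 6 ⇒ r8c1=6.
Step 33. [r2c6∈{6}] r2c6's peers cover all but 6 ⇒ r2c6=6.
Step 34. [r8c3∈{8}] r8c3 is down to just 8, so r8c3=8.
Step 35. [r3c5∈{7}] r3c5 is down to just 7, so r3c5=7.
Step 36. [r6c9∈{6}] r6c9 is down to just 6 ⇒ r6c9=6.
Step 37. [r2c1∈{2}] r2c1's peers cover all but 2. So r2c1=2.
Step 38. [r5c6∈{8}] only 8 remains possible at r5c6 ⇒ r5c6=8.
Step 39. [r7c7∈{7}] only 7 remains possible at r7c7 ⇒ r7c7=7.

Answer: 7 6 5 9 2 3 8 1 4 / 2 4 1 5 8 6 9 3 7 / 9 8 3 4 7 1 6 5 2 / 1 7 6 3 9 4 2 8 5 / 4 5 9 2 6 8 3 7 1 / 8 3 2 7 1 5 4 9 6 / 3 1 4 6 5 9 7 2 8 / 6 2 8 1 3 7 5 4 9 / 5 9 7 8 4 2 1 6 3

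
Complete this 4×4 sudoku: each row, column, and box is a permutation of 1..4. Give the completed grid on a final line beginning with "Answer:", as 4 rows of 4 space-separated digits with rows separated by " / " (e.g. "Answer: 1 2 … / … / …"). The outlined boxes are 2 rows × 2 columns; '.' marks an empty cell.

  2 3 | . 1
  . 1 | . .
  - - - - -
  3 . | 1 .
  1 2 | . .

Step 1. [r2c3∈{2,3,4}] in col 3, 2 fits only at r2c3. So r2c3=2.
Step 2. [r1c3∈{4}] r1c3 is down to just 4 ⇒ r1c3=4.
Step 3. [r4c4∈{3,4}] in row 4, 4 fits only at r4c4. So r4c4=4.
Step 4. [r4c3∈{3}] r4c3's peers cover all but 3. So r4c3=3.
Step 5. [r3c2∈{4}] r3c2 is down to just 4 ⇒ r3c2=4.
Step 6. [r2c4∈{3}] only 3 remains possible at r2c4, so r2c4=3.
Step 7. [r2c1∈{4}] r2c1 has the single candidate 4 ⇒ r2c1=4.
Step 8. [r3c4∈{2}] r3c4 is down to just 2. So r3c4=2.

Answer: 2 3 4 1 / 4 1 2 3 / 3 4 1 2 / 1 2 3 4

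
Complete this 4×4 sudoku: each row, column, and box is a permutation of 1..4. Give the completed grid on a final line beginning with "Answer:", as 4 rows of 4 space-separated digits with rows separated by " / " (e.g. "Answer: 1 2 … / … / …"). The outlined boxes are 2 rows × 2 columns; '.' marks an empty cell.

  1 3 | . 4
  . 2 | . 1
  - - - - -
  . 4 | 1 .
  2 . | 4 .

Step 1. [r3c1∈{3}] only 3 remains possible at r3c1, so r3c1=3.
Step 2. [r4c4∈{3}] only 3 remains possible at r4c4. So r4c4=3.
Step 3. [r2c1∈{4}] r2c1 has the single candidate 4. So r2c1=4.
Step 4. [r2c3∈{3}] r2c3's peers cover all but 3 ⇒ r2c3=3.
Step 5. [r3c4∈{2}] r3c4 is down to just 2. So r3c4=2.
Step 6. [r4c2∈{1}] r4c2 is down to just 1. So r4c2=1.
Step 7. [r1c3∈{2}] only 2 remains possible at r1c3, so r1c3=2.

Answer: 1 3 2 4 / 4 2 3 1 / 3 4 1 2 / 2 1 4 3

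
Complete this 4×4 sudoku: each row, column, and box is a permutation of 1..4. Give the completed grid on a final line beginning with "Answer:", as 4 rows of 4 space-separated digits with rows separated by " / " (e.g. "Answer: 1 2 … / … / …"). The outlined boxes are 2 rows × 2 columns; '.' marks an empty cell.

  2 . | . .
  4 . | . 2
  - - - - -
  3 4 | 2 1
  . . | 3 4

Step 1. [r2c3∈{1}] only 1 remains possible at r2c3 ⇒ r2c3=1.
Step 2. [r1c2∈{1,3}] row 1 places 1 nowhere but r1c2, so r1c2=1.
Step 3. [r1c4∈{3}] nothing but 3 survives at r1c4 ⇒ r1c4=3.
Step 4. [r1c3∈{4}] r1c3's peers cover all but 4 ⇒ r1c3=4.
Step 5. [r4c1∈{1}] nothing but 1 survives at r4c1 ⇒ r4c1=1.
Step 6. [r4c2∈{2}] only 2 remains possible at r4c2. So r4c2=2.
Step 7. [r2c2∈{3}] only 3 remains possible at r2c2. So r2c2=3.

Answer: 2 1 4 3 / 4 3 1 2 / 3 4 2 1 / 1 2 3 4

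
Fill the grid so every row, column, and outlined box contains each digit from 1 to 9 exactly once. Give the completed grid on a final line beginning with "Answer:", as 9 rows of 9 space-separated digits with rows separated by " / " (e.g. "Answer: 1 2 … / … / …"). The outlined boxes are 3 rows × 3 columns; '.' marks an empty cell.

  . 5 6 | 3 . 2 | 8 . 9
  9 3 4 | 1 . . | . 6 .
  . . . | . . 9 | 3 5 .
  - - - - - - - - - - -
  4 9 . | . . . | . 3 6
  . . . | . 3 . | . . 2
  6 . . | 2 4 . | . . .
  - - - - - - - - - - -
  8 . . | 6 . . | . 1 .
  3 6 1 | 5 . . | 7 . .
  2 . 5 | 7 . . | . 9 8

Step 1. [r4c4∈{8}] r4c4 is down to just 8 ⇒ r4c4=8.
Step 2. [r8c9∈{4}] r8c9 is down to just 4. So r8c9=4.
Step 3. [r1c5∈{7}] nothing but 7 survives at r1c5, so r1c5=7.
Step 4. [r3c2∈{1,2,7,8}] in col 2, 2 fits only at r3c2 ⇒ r3c2=2.
Step 5. [r5c1∈{1,5,7}] in col 1, 5 fits only at r5c1. So r5c1=5.
Step 6. [r3c3∈{7,8}] 8 has one home in box 1: r3c3. So r3c3=8.
Step 7. [r5c3∈{7}] r5c3 has the single candidate 7 ⇒ r5c3=7.
Step 8. [r9c6∈{1,3,4}] across row 9, 3 lands solely at r9c6, so r9c6=3.
Step 9. [r8c5∈{2,8,9}] in row 8, 9 fits only at r8c5, so r8c5=9.
Step 10. [r5c7∈{1,4,9}] across col 7, 4 lands solely at r5c7 ⇒ r5c7=4.
Step 11. [r3c9∈{1,7}] box 3 places 1 nowhere but r3c9. So r3c9=1.
Step 12. [r6c8∈{7,8}] across col 8, 7 lands solely at r6c8 ⇒ r6c8=7.
Step 13. [r6c9∈{5}] r6c9 is down to just 5. So r6c9=5.
Step 14. [r6c6∈{1}] r6c6's peers cover all but 1 ⇒ r6c6=1.
Step 15. [r2c5∈{5,8}] across col 5, 8 lands solely at r2c5 ⇒ r2c5=8.
Step 16. [r4c6∈{5,7}] r4c6 is the only open cell in row 4 admitting 7 ⇒ r4c6=7.
Step 17. [r5c8∈{8}] nothing but 8 survives at r5c8. So r5c8=8.
Step 18. [r8c8∈{2}] r8c8 is down to just 2 ⇒ r8c8=2.
Step 19. [r7c6∈{4}] only 4 remains possible at r7c6 ⇒ r7c6=4.
Step 20. [r2c9∈{7}] only 7 remains possible at r2c9, so r2c9=7.
Step 21. [r7c7∈{5}] r7c7 is down to just 5 ⇒ r7c7=5.
Step 22. [r1c8∈{4}] r1c8 has the single candidate 4. So r1c8=4.
Step 23. [r1c1∈{1}] nothing but 1 survives at r1c1, so r1c1=1.
Step 24. [r3c5∈{6}] only 6 remains possible at r3c5. So r3c5=6.
Step 25. [r8c6∈{8}] r8c6's peers cover all but 8. So r8c6=8.
Step 26. [r2c6∈{5}] only 5 remains possible at r2c6. So r2c6=5.
Step 27. [r9c5∈{1}] only 1 remains possible at r9c5, so r9c5=1.
Step 28. [r6c2∈{8}] only 8 remains possible at r6c2. So r6c2=8.
Step 29. [r2c7∈{2}] nothing but 2 survives at r2c7, so r2c7=2.
Step 30. [r5c4∈{9}] r5c4 is down to just 9. So r5c4=9.
Step 31. [r6c3∈{3}] r6c3 is down to just 3. So r6c3=3.
Step 32. [r5c2∈{1}] only 1 remains possible at r5c2 ⇒ r5c2=1.
Step 33. [r9c7∈{6}] nothing but 6 survives at r9c7 ⇒ r9c7=6.
Step 34. [r9c2∈{4}] r9c2 is down to just 4. So r9c2=4.
Step 35. [r7c9∈{3}] r7c9's peers cover all but 3, so r7c9=3.
Step 36. [r3c4∈{4}] r3c4's peers cover all but 4, so r3c4=4.
Step 37. [r7c3∈{9}] r7c3 has the single candidate 9, so r7c3=9.
Step 38. [r4c3∈{2}] r4c3's peers cover all but 2. So r4c3=2.
Step 39. [r4c7∈{1}] r4c7 has the single candidate 1. So r4c7=1.
Step 40. [r7c2∈{7}] only 7 remains possible at r7c2, so r7c2=7.
Step 41. [r5c6∈{6}] nothing but 6 survives at r5c6 ⇒ r5c6=6.
Step 42. [r6c7∈{9}] only 9 remains possible at r6c7. So r6c7=9.
Step 43. [r3c1∈{7}] r3c1 has the single candidate 7 ⇒ r3c1=7.
Step 44. [r4c5∈{5}] r4c5 is down to just 5 ⇒ r4c5=5.
Step 45. [r7c5∈{2}] nothing but 2 survives at r7c5 ⇒ r7c5=2.

Answer: 1 5 6 3 7 2 8 4 9 / 9 3 4 1 8 5 2 6 7 / 7 2 8 4 6 9 3 5 1 / 4 9 2 8 5 7 1 3 6 / 5 1 7 9 3 6 4 8 2 / 6 8 3 2 4 1 9 7 5 / 8 7 9 6 2 4 5 1 3 / 3 6 1 5 9 8 7 2 4 / 2 4 5 7 1 3 6 9 8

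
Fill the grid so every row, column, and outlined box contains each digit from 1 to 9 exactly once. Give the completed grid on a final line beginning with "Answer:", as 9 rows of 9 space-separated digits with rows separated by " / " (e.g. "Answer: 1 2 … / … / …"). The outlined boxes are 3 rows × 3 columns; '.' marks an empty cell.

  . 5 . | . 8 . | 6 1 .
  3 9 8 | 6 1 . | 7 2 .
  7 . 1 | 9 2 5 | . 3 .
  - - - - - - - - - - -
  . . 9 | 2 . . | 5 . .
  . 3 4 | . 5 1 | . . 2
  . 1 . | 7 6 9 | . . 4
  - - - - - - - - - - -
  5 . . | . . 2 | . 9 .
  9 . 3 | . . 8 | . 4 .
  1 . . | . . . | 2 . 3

Step 1. [r6c8∈{8}] r6c8 has the single candidate 8, so r6c8=8.
Step 2. [r4c2∈{6,7,8}] box 4 places 7 nowhere but r4c2, so r4c2=7.
Step 3. [r9c6∈{4,6,7}] col 6 places 6 nowhere but r9c6 ⇒ r9c6=6.
Step 4. [r1c1∈{2,4}] col 1 places 4 nowhere but r1c1 ⇒ r1c1=4.
Step 5. [r7c3∈{6,7}] r7c3 is the only open cell in col 3 admitting 6, so r7c3=6.
Step 6. [r8c7∈{1}] r8c7 has the single candidate 1 ⇒ r8c7=1.
Step 7. [r7c7∈{8}] only 8 remains possible at r7c7 ⇒ r7c7=8.
Step 8. [r7c2∈{4}] only 4 remains possible at r7c2 ⇒ r7c2=4.
Step 9. [r4c8∈{6}] r4c8 is down to just 6 ⇒ r4c8=6.
Step 10. [r9c8∈{5,7}] in col 8, 5 fits only at r9c8. So r9c8=5.
Step 11. [r8c5∈{7}] r8c5's peers cover all but 7 ⇒ r8c5=7.
Step 12. [r7c5∈{3}] only 3 remains possible at r7c5, so r7c5=3.
Step 13. [r4c5∈{4}] r4c5 is down to just 4 ⇒ r4c5=4.
Step 14. [r1c6∈{3,7}] row 1 places 7 nowhere but r1c6, so r1c6=7.
Step 15. [r5c4∈{8}] only 8 remains possible at r5c4, so r5c4=8.
Step 16. [r1c3∈{2}] nothing but 2 survives at r1c3, so r1c3=2.
Step 17. [r4c6∈{3}] r4c6 has the single candidate 3. So r4c6=3.
Step 18. [r1c4∈{3}] only 3 remains possible at r1c4 ⇒ r1c4=3.
Step 19. [r9c5∈{9}] only 9 remains possible at r9c5. So r9c5=9.
Step 20. [r7c4∈{1}] r7c4's peers cover all but 1 ⇒ r7c4=1.
Step 21. [r2c6∈{4}] r2c6's peers cover all but 4. So r2c6=4.
Step 22. [r1c9∈{9}] r1c9's peers cover all but 9. So r1c9=9.
Step 23. [r8c2∈{2}] r8c2 has the single candidate 2 ⇒ r8c2=2.
Step 24. [r3c9∈{8}] r3c9 is down to just 8 ⇒ r3c9=8.
Step 25. [r9c2∈{8}] r9c2 has the single candidate 8. So r9c2=8.
Step 26. [r8c4∈{5}] r8c4's peers cover all but 5 ⇒ r8c4=5.
Step 27. [r7c9∈{7}] r7c9's peers cover all but 7. So r7c9=7.
Step 28. [r4c9∈{1}] nothing but 1 survives at r4c9. So r4c9=1.
Step 29. [r4c1∈{8}] r4c1's peers cover all but 8, so r4c1=8.
Step 30. [r9c3∈{7}] nothing but 7 survives at r9c3, so r9c3=7.
Step 31. [r8c9∈{6}] r8c9 is down to just 6 ⇒ r8c9=6.
Step 32. [r2c9∈{5}] nothing but 5 survives at r2c9, so r2c9=5.
Step 33. [r9c4∈{4}] r9c4 has the single candidate 4. So r9c4=4.
Step 34. [r5c1∈{6}] r5c1 is down to just 6 ⇒ r5c1=6.
Step 35. [r6c1∈{2}] nothing but 2 survives at r6c1, so r6c1=2.
Step 36. [r6c3∈{5}] r6c3's peers cover all but 5. So r6c3=5.
Step 37. [r3c7∈{4}] r3c7 has the single candidate 4 ⇒ r3c7=4.
Step 38. [r5c8∈{7}] r5c8 has the single candidate 7, so r5c8=7.
Step 39. [r5c7∈{9}] r5c7 is down to just 9. So r5c7=9.
Step 40. [r6c7∈{3}] r6c7's peers cover all but 3, so r6c7=3.
Step 41. [r3c2∈{6}] r3c2's peers cover all but 6 ⇒ r3c2=6.

Answer: 4 5 2 3 8 7 6 1 9 / 3 9 8 6 1 4 7 2 5 / 7 6 1 9 2 5 4 3 8 / 8 7 9 2 4 3 5 6 1 / 6 3 4 8 5 1 9 7 2 / 2 1 5 7 6 9 3 8 4 / 5 4 6 1 3 2 8 9 7 / 9 2 3 5 7 8 1 4 6 / 1 8 7 4 9 6 2 5 3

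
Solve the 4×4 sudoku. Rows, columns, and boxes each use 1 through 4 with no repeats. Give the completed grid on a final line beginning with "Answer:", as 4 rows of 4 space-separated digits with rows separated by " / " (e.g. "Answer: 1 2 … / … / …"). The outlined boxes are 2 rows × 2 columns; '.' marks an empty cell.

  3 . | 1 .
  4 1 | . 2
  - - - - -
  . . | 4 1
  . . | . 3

Step 1. [r3c1∈{2}] r3c1's peers cover all but 2, so r3c1=2.
Step 2. [r3c2∈{3}] r3c2 is down to just 3. So r3c2=3.
Step 3. [r1c4∈{4}] r1c4 has the single candidate 4, so r1c4=4.
Step 4. [r4c1∈{1}] r4c1 has the single candidate 1, so r4c1=1.
Step 5. [r1c2∈{2}] only 2 remains possible at r1c2 ⇒ r1c2=2.
Step 6. [r2c3∈{3}] r2c3 is down to just 3 ⇒ r2c3=3.
Step 7. [r4c3∈{2}] r4c3 is down to just 2 ⇒ r4c3=2.
Step 8. [r4c2∈{4}] nothing but 4 survives at r4c2, so r4c2=4.

Answer: 3 2 1 4 / 4 1 3 2 / 2 3 4 1 / 1 4 2 3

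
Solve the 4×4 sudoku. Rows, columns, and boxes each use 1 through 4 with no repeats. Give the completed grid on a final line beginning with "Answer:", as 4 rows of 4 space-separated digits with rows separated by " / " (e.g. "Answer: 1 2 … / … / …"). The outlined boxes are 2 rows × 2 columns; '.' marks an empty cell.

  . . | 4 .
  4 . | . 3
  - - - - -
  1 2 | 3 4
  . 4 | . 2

Step 1. [r2c2∈{1}] r2c2 has the single candidate 1. So r2c2=1.
Step 2. [r1c2∈{3}] nothing but 3 survives at r1c2, so r1c2=3.
Step 3. [r4c1∈{3}] only 3 remains possible at r4c1, so r4c1=3.
Step 4. [r1c1∈{2}] r1c1 has the single candidate 2, so r1c1=2.
Step 5. [r4c3∈{1}] r4c3's peers cover all but 1 ⇒ r4c3=1.
Step 6. [r2c3∈{2}] nothing but 2 survives at r2c3, so r2c3=2.
Step 7. [r1c4∈{1}] nothing but 1 survives at r1c4. So r1c4=1.

Answer: 2 3 4 1 / 4 1 2 3 / 1 2 3 4 / 3 4 1 2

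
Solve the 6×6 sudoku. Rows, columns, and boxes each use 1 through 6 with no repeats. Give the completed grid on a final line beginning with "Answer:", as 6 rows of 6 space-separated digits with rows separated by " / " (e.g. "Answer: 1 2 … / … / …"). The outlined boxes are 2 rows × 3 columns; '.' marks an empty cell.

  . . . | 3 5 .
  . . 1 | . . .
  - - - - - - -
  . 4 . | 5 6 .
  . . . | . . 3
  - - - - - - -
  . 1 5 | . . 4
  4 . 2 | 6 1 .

Step 1. [r4c4∈{1,2,4}] across col 4, 1 lands solely at r4c4. So r4c4=1.
Step 2. [r5c1∈{3,6}] across row 5, 6 lands solely at r5c1, so r5c1=6.
Step 3. [r1c1∈{2}] r1c1 is down to just 2 ⇒ r1c1=2.
Step 4. [r1c2∈{6}] r1c2 has the single candidate 6. So r1c2=6.
Step 5. [r5c4∈{2}] r5c4 has the single candidate 2 ⇒ r5c4=2.
Step 6. [r4c5∈{2,4}] row 4 places 4 nowhere but r4c5. So r4c5=4.
Step 7. [r4c1∈{5}] only 5 remains possible at r4c1 ⇒ r4c1=5.
Step 8. [r2c1∈{3}] only 3 remains possible at r2c1 ⇒ r2c1=3.
Step 9. [r2c6∈{2,6}] row 2 places 6 nowhere but r2c6 ⇒ r2c6=6.
Step 10. [r4c3∈{6}] r4c3 is down to just 6, so r4c3=6.
Step 11. [r4c2∈{2}] nothing but 2 survives at r4c2 ⇒ r4c2=2.
Step 12. [r2c5∈{2}] nothing but 2 survives at r2c5. So r2c5=2.
Step 13. [r6c2∈{3}] only 3 remains possible at r6c2, so r6c2=3.
Step 14. [r3c1∈{1}] only 1 remains possible at r3c1 ⇒ r3c1=1.
Step 15. [r1c3∈{4}] r1c3 is down to just 4, so r1c3=4.
Step 16. [r5c5∈{3}] r5c5 is down to just 3 ⇒ r5c5=3.
Step 17. [r2c2∈{5}] nothing but 5 survives at r2c2, so r2c2=5.
Step 18. [r6c6∈{5}] r6c6's peers cover all but 5, so r6c6=5.
Step 19. [r2c4∈{4}] only 4 remains possible at r2c4 ⇒ r2c4=4.
Step 20. [r3c3∈{3}] r3c3 is down to just 3. So r3c3=3.
Step 21. [r1c6∈{1}] r1c6 is down to just 1 ⇒ r1c6=1.
Step 22. [r3c6∈{2}] r3c6 has the single candidate 2 ⇒ r3c6=2.

Answer: 2 6 4 3 5 1 / 3 5 1 4 2 6 / 1 4 3 5 6 2 / 5 2 6 1 4 3 / 6 1 5 2 3 4 / 4 3 2 6 1 5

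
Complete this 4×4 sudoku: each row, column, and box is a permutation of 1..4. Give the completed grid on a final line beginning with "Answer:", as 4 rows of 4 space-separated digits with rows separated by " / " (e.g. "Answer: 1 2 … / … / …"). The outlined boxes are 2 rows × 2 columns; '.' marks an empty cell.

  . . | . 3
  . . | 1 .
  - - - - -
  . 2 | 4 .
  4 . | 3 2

Step 1. [r2c2∈{3,4}] col 2 places 3 nowhere but r2c2. So r2c2=3.
Step 2. [r4c2∈{1}] r4c2 is down to just 1. So r4c2=1.
Step 3. [r1c3∈{2}] nothing but 2 survives at r1c3. So r1c3=2.
Step 4. [r1c1∈{1}] r1c1's peers cover all but 1. So r1c1=1.
Step 5. [r1c2∈{4}] r1c2's peers cover all but 4. So r1c2=4.
Step 6. [r2c4∈{4}] r2c4 has the single candidate 4. So r2c4=4.
Step 7. [r3c1∈{3}] r3c1 has the single candidate 3. So r3c1=3.
Step 8. [r2c1∈{2}] r2c1's peers cover all but 2 ⇒ r2c1=2.
Step 9. [r3c4∈{1}] nothing but 1 survives at r3c4. So r3c4=1.

Answer: 1 4 2 3 / 2 3 1 4 / 3 2 4 1 / 4 1 3 2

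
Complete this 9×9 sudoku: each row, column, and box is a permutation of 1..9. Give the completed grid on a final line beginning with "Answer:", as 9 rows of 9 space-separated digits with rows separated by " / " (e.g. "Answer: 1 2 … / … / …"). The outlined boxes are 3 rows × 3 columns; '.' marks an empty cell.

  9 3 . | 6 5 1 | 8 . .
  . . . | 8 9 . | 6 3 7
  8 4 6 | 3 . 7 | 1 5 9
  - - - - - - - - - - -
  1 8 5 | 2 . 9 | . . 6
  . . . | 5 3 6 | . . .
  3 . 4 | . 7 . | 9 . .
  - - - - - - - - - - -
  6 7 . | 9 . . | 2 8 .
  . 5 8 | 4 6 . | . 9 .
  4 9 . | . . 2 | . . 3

Step 1. [r5c2∈{2}] only 2 remains possible at r5c2 ⇒ r5c2=2.
Step 2. [r9c3∈{1}] nothing but 1 survives at r9c3. So r9c3=1.
Step 3. [r7c9∈{1,4,5}] row 7 places 4 nowhere but r7c9. So r7c9=4.
Step 4. [r8c7∈{7}] nothing but 7 survives at r8c7 ⇒ r8c7=7.
Step 5. [r5c7∈{4}] r5c7 is down to just 4 ⇒ r5c7=4.
Step 6. [r6c9∈{1,2,5,8}] 5 has one home in row 6: r6c9. So r6c9=5.
Step 7. [r2c3∈{2}] nothing but 2 survives at r2c3. So r2c3=2.
Step 8. [r5c1∈{7}] nothing but 7 survives at r5c1, so r5c1=7.
Step 9. [r5c8∈{1}] nothing but 1 survives at r5c8 ⇒ r5c8=1.
Step 10. [r6c8∈{2}] r6c8 has the single candidate 2, so r6c8=2.
Step 11. [r8c6∈{3}] r8c6 is down to just 3 ⇒ r8c6=3.
Step 12. [r8c1∈{2}] r8c1 is down to just 2 ⇒ r8c1=2.
Step 13. [r4c5∈{4}] r4c5 has the single candidate 4 ⇒ r4c5=4.
Step 14. [r7c3∈{3}] only 3 remains possible at r7c3. So r7c3=3.
Step 15. [r1c3∈{7}] only 7 remains possible at r1c3. So r1c3=7.
Step 16. [r9c7∈{5}] only 5 remains possible at r9c7. So r9c7=5.
Step 17. [r9c4∈{7}] r9c4 is down to just 7. So r9c4=7.
Step 18. [r1c9∈{2}] r1c9 is down to just 2. So r1c9=2.
Step 19. [r5c9∈{8}] r5c9 is down to just 8 ⇒ r5c9=8.
Step 20. [r8c9∈{1}] only 1 remains possible at r8c9 ⇒ r8c9=1.
Step 21. [r4c8∈{7}] only 7 remains possible at r4c8. So r4c8=7.
Step 22. [r6c4∈{1}] r6c4's peers cover all but 1. So r6c4=1.
Step 23. [r2c2∈{1}] r2c2 has the single candidate 1 ⇒ r2c2=1.
Step 24. [r6c2∈{6}] r6c2 is down to just 6, so r6c2=6.
Step 25. [r9c5∈{8}] r9c5 has the single candidate 8, so r9c5=8.
Step 26. [r2c1∈{5}] r2c1's peers cover all but 5, so r2c1=5.
Step 27. [r7c5∈{1}] r7c5's peers cover all but 1 ⇒ r7c5=1.
Step 28. [r6c6∈{8}] r6c6 is down to just 8, so r6c6=8.
Step 29. [r4c7∈{3}] r4c7 has the single candidate 3 ⇒ r4c7=3.
Step 30. [r2c6∈{4}] nothing but 4 survives at r2c6, so r2c6=4.
Step 31. [r5c3∈{9}] r5c3 has the single candidate 9. So r5c3=9.
Step 32. [r3c5∈{2}] nothing but 2 survives at r3c5 ⇒ r3c5=2.
Step 33. [r9c8∈{6}] nothing but 6 survives at r9c8. So r9c8=6.
Step 34. [r1c8∈{4}] nothing but 4 survives at r1c8, so r1c8=4.
Step 35. [r7c6∈{5}] r7c6's peers cover all but 5 ⇒ r7c6=5.

Answer: 9 3 7 6 5 1 8 4 2 / 5 1 2 8 9 4 6 3 7 / 8 4 6 3 2 7 1 5 9 / 1 8 5 2 4 9 3 7 6 / 7 2 9 5 3 6 4 1 8 / 3 6 4 1 7 8 9 2 5 / 6 7 3 9 1 5 2 8 4 / 2 5 8 4 6 3 7 9 1 / 4 9 1 7 8 2 5 6 3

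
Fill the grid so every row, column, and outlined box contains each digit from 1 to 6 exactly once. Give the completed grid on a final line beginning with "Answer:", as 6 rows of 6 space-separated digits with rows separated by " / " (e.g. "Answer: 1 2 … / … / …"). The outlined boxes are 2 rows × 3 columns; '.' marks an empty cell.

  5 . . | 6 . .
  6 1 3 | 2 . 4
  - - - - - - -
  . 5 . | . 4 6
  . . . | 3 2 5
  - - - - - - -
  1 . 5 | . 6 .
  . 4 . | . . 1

Step 1. [r5c2∈{2,3}] in col 2, 3 fits only at r5c2. So r5c2=3.
Step 2. [r4c3∈{1,4,6}] 1 has one home in row 4: r4c3 ⇒ r4c3=1.
Step 3. [r3c3∈{2}] r3c3 is down to just 2, so r3c3=2.
Step 4. [r6c5∈{3,5}] row 6 places 3 nowhere but r6c5. So r6c5=3.
Step 5. [r5c6∈{2}] r5c6 is down to just 2, so r5c6=2.
Step 6. [r4c1∈{4}] r4c1 has the single candidate 4, so r4c1=4.
Step 7. [r4c2∈{6}] r4c2 is down to just 6, so r4c2=6.
Step 8. [r1c3∈{4}] nothing but 4 survives at r1c3. So r1c3=4.
Step 9. [r5c4∈{4}] only 4 remains possible at r5c4, so r5c4=4.
Step 10. [r6c4∈{5}] r6c4's peers cover all but 5, so r6c4=5.
Step 11. [r1c5∈{1}] r1c5 is down to just 1. So r1c5=1.
Step 12. [r6c1∈{2}] r6c1 has the single candidate 2, so r6c1=2.
Step 13. [r1c2∈{2}] r1c2 has the single candidate 2. So r1c2=2.
Step 14. [r3c1∈{3}] r3c1 is down to just 3. So r3c1=3.
Step 15. [r1c6∈{3}] r1c6 is down to just 3, so r1c6=3.
Step 16. [r2c5∈{5}] r2c5 has the single candidate 5. So r2c5=5.
Step 17. [r3c4∈{1}] r3c4 is down to just 1 ⇒ r3c4=1.
Step 18. [r6c3∈{6}] r6c3 has the single candidate 6. So r6c3=6.

Answer: 5 2 4 6 1 3 / 6 1 3 2 5 4 / 3 5 2 1 4 6 / 4 6 1 3 2 5 / 1 3 5 4 6 2 / 2 4 6 5 3 1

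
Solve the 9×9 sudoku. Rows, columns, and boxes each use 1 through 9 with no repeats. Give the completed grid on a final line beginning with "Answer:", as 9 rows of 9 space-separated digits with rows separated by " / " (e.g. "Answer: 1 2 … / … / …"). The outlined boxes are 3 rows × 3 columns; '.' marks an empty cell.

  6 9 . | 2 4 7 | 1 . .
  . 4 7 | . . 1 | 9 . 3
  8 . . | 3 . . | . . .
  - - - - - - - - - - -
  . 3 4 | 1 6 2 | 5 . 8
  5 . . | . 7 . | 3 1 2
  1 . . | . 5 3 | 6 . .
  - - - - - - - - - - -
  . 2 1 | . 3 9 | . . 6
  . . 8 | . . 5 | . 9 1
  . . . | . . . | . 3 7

Step 1. [r7c8∈{4,5,8}] in row 7, 5 fits only at r7c8 ⇒ r7c8=5.
Step 2. [r4c1∈{7,9}] 9 has one home in row 4: r4c1, so r4c1=9.
Step 3. [r9c1∈{4}] r9c1 has the single candidate 4. So r9c1=4.
Step 4. [r3c7∈{2,4,7}] across col 7, 7 lands solely at r3c7. So r3c7=7.
Step 5. [r7c1∈{7}] only 7 remains possible at r7c1. So r7c1=7.
Step 6. [r8c2∈{6}] r8c2 is down to just 6. So r8c2=6.
Step 7. [r5c6∈{4,8}] in col 6, 4 fits only at r5c6, so r5c6=4.
Step 8. [r9c6∈{6,8}] col 6 places 8 nowhere but r9c6. So r9c6=8.
Step 9. [r7c4∈{4}] r7c4 is down to just 4, so r7c4=4.
Step 10. [r6c2∈{7,8}] r6c2 is the only open cell in col 2 admitting 7 ⇒ r6c2=7.
Step 11. [r6c4∈{8,9}] row 6 places 8 nowhere but r6c4. So r6c4=8.
Step 12. [r6c8∈{4}] nothing but 4 survives at r6c8, so r6c8=4.
Step 13. [r2c1∈{2}] r2c1's peers cover all but 2, so r2c1=2.
Step 14. [r3c3∈{5}] only 5 remains possible at r3c3. So r3c3=5.
Step 15. [r8c5∈{2}] r8c5 is down to just 2. So r8c5=2.
Step 16. [r3c6∈{6}] r3c6 is down to just 6 ⇒ r3c6=6.
Step 17. [r2c8∈{6,8}] 6 has one home in row 2: r2c8, so r2c8=6.
Step 18. [r4c8∈{7}] only 7 remains possible at r4c8, so r4c8=7.
Step 19. [r6c9∈{9}] r6c9's peers cover all but 9, so r6c9=9.
Step 20. [r3c9∈{4}] r3c9's peers cover all but 4, so r3c9=4.
Step 21. [r9c2∈{5}] only 5 remains possible at r9c2, so r9c2=5.
Step 22. [r9c5∈{1}] r9c5 has the single candidate 1, so r9c5=1.
Step 23. [r5c2∈{8}] r5c2 is down to just 8 ⇒ r5c2=8.
Step 24. [r1c3∈{3}] nothing but 3 survives at r1c3. So r1c3=3.
Step 25. [r5c4∈{9}] r5c4's peers cover all but 9 ⇒ r5c4=9.
Step 26. [r1c9∈{5}] r1c9 has the single candidate 5 ⇒ r1c9=5.
Step 27. [r9c3∈{9}] r9c3's peers cover all but 9, so r9c3=9.
Step 28. [r8c1∈{3}] r8c1's peers cover all but 3. So r8c1=3.
Step 29. [r5c3∈{6}] r5c3's peers cover all but 6. So r5c3=6.
Step 30. [r2c5∈{8}] r2c5's peers cover all but 8 ⇒ r2c5=8.
Step 31. [r7c7∈{8}] r7c7 is down to just 8. So r7c7=8.
Step 32. [r9c4∈{6}] only 6 remains possible at r9c4 ⇒ r9c4=6.
Step 33. [r8c7∈{4}] nothing but 4 survives at r8c7, so r8c7=4.
Step 34. [r8c4∈{7}] r8c4's peers cover all but 7 ⇒ r8c4=7.
Step 35. [r1c8∈{8}] nothing but 8 survives at r1c8. So r1c8=8.
Step 36. [r2c4∈{5}] only 5 remains possible at r2c4, so r2c4=5.
Step 37. [r6c3∈{2}] r6c3 is down to just 2, so r6c3=2.
Step 38. [r9c7∈{2}] only 2 remains possible at r9c7, so r9c7=2.
Step 39. [r3c8∈{2}] r3c8 has the single candidate 2, so r3c8=2.
Step 40. [r3c5∈{9}] r3c5 is down to just 9 ⇒ r3c5=9.
Step 41. [r3c2∈{1}] r3c2's peers cover all but 1. So r3c2=1.

Answer: 6 9 3 2 4 7 1 8 5 / 2 4 7 5 8 1 9 6 3 / 8 1 5 3 9 6 7 2 4 / 9 3 4 1 6 2 5 7 8 / 5 8 6 9 7 4 3 1 2 / 1 7 2 8 5 3 6 4 9 / 7 2 1 4 3 9 8 5 6 / 3 6 8 7 2 5 4 9 1 / 4 5 9 6 1 8 2 3 7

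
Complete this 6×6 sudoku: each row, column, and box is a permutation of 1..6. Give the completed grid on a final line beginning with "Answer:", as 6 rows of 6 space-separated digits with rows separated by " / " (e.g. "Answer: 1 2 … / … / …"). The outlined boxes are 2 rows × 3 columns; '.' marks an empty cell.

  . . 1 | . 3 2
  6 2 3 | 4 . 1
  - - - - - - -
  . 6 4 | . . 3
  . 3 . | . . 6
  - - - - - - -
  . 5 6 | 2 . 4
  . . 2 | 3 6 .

Step 1. [r4c3∈{5}] only 5 remains possible at r4c3, so r4c3=5.
Step 2. [r4c4∈{1}] r4c4 is down to just 1. So r4c4=1.
Step 3. [r3c1∈{1,2}] r3c1 is the only open cell in row 3 admitting 1 ⇒ r3c1=1.
Step 4. [r1c2∈{4}] r1c2 is down to just 4 ⇒ r1c2=4.
Step 5. [r3c5∈{2,5}] row 3 places 2 nowhere but r3c5 ⇒ r3c5=2.
Step 6. [r3c4∈{5}] r3c4 is down to just 5 ⇒ r3c4=5.
Step 7. [r5c5∈{1}] nothing but 1 survives at r5c5. So r5c5=1.
Step 8. [r6c2∈{1}] only 1 remains possible at r6c2 ⇒ r6c2=1.
Step 9. [r1c1∈{5}] r1c1's peers cover all but 5. So r1c1=5.
Step 10. [r5c1∈{3}] only 3 remains possible at r5c1, so r5c1=3.
Step 11. [r4c1∈{2}] r4c1 has the single candidate 2, so r4c1=2.
Step 12. [r6c6∈{5}] only 5 remains possible at r6c6, so r6c6=5.
Step 13. [r4c5∈{4}] r4c5's peers cover all but 4. So r4c5=4.
Step 14. [r2c5∈{5}] r2c5 has the single candidate 5, so r2c5=5.
Step 15. [r1c4∈{6}] nothing but 6 survives at r1c4, so r1c4=6.
Step 16. [r6c1∈{4}] r6c1 has the single candidate 4. So r6c1=4.

Answer: 5 4 1 6 3 2 / 6 2 3 4 5 1 / 1 6 4 5 2 3 / 2 3 5 1 4 6 / 3 5 6 2 1 4 / 4 1 2 3 6 5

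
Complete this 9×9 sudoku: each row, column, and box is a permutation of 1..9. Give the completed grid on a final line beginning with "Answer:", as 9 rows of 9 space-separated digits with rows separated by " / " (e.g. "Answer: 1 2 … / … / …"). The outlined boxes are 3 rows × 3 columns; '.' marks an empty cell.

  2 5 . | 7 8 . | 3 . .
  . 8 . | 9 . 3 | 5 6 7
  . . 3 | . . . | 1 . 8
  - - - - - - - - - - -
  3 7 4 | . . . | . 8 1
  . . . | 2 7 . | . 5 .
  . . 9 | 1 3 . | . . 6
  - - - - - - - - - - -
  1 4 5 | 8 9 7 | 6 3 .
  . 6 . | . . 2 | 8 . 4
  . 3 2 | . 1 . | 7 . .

Step 1. [r5c3∈{1,6,8}] col 3 places 8 nowhere but r5c3, so r5c3=8.
Step 2. [r8c5∈{5}] nothing but 5 survives at r8c5, so r8c5=5.
Step 3. [r9c8∈{9}] r9c8 is down to just 9, so r9c8=9.
Step 4. [r3c1∈{4,6,7,9}] in row 3, 7 fits only at r3c1 ⇒ r3c1=7.
Step 5. [r4c5∈{6}] only 6 remains possible at r4c5 ⇒ r4c5=6.
Step 6. [r1c6∈{1,4,6}] in col 6, 1 fits only at r1c6 ⇒ r1c6=1.
Step 7. [r3c8∈{2,4}] across box 3, 2 lands solely at r3c8 ⇒ r3c8=2.
Step 8. [r3c5∈{4}] nothing but 4 survives at r3c5. So r3c5=4.
Step 9. [r4c4∈{5}] nothing but 5 survives at r4c4. So r4c4=5.
Step 10. [r4c7∈{2,9}] row 4 places 2 nowhere but r4c7 ⇒ r4c7=2.
Step 11. [r5c7∈{4,9}] 9 has one home in col 7: r5c7. So r5c7=9.
Step 12. [r3c4∈{6}] only 6 remains possible at r3c4 ⇒ r3c4=6.
Step 13. [r6c7∈{4}] r6c7 has the single candidate 4 ⇒ r6c7=4.
Step 14. [r5c6∈{4}] r5c6 is down to just 4, so r5c6=4.
Step 15. [r2c3∈{1}] nothing but 1 survives at r2c3. So r2c3=1.
Step 16. [r3c2∈{9}] only 9 remains possible at r3c2 ⇒ r3c2=9.
Step 17. [r5c2∈{1}] r5c2's peers cover all but 1. So r5c2=1.
Step 18. [r9c4∈{4}] r9c4 has the single candidate 4. So r9c4=4.
Step 19. [r6c2∈{2}] only 2 remains possible at r6c2 ⇒ r6c2=2.
Step 20. [r8c4∈{3}] r8c4 is down to just 3. So r8c4=3.
Step 21. [r3c6∈{5}] r3c6 has the single candidate 5 ⇒ r3c6=5.
Step 22. [r9c1∈{8}] r9c1 has the single candidate 8. So r9c1=8.
Step 23. [r7c9∈{2}] r7c9's peers cover all but 2. So r7c9=2.
Step 24. [r8c8∈{1}] only 1 remains possible at r8c8 ⇒ r8c8=1.
Step 25. [r9c6∈{6}] r9c6 has the single candidate 6 ⇒ r9c6=6.
Step 26. [r1c9∈{9}] r1c9's peers cover all but 9. So r1c9=9.
Step 27. [r5c1∈{6}] only 6 remains possible at r5c1 ⇒ r5c1=6.
Step 28. [r1c3∈{6}] only 6 remains possible at r1c3, so r1c3=6.
Step 29. [r8c3∈{7}] r8c3 has the single candidate 7 ⇒ r8c3=7.
Step 30. [r8c1∈{9}] r8c1 is down to just 9 ⇒ r8c1=9.
Step 31. [r6c1∈{5}] r6c1's peers cover all but 5. So r6c1=5.
Step 32. [r9c9∈{5}] r9c9 has the single candidate 5 ⇒ r9c9=5.
Step 33. [r6c8∈{7}] only 7 remains possible at r6c8, so r6c8=7.
Step 34. [r4c6∈{9}] r4c6 is down to just 9, so r4c6=9.
Step 35. [r2c5∈{2}] r2c5 has the single candidate 2. So r2c5=2.
Step 36. [r1c8∈{4}] r1c8's peers cover all but 4, so r1c8=4.
Step 37. [r6c6∈{8}] r6c6 has the single candidate 8 ⇒ r6c6=8.
Step 38. [r2c1∈{4}] only 4 remains possible at r2c1. So r2c1=4.
Step 39. [r5c9∈{3}] r5c9's peers cover all but 3 ⇒ r5c9=3.

Answer: 2 5 6 7 8 1 3 4 9 / 4 8 1 9 2 3 5 6 7 / 7 9 3 6 4 5 1 2 8 / 3 7 4 5 6 9 2 8 1 / 6 1 8 2 7 4 9 5 3 / 5 2 9 1 3 8 4 7 6 / 1 4 5 8 9 7 6 3 2 / 9 6 7 3 5 2 8 1 4 / 8 3 2 4 1 6 7 9 5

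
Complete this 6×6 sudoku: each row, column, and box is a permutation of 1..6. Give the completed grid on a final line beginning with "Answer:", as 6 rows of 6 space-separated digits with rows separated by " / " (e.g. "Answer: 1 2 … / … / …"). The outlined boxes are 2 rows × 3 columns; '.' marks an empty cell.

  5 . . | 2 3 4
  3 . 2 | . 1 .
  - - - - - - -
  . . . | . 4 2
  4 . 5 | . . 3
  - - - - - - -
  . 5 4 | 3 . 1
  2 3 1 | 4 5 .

Step 1. [r3c1∈{1,6}] in col 1, 1 fits only at r3c1 ⇒ r3c1=1.
Step 2. [r3c2∈{6}] r3c2 has the single candidate 6. So r3c2=6.
Step 3. [r6c6∈{6}] r6c6 has the single candidate 6, so r6c6=6.
Step 4. [r2c4∈{5,6}] 6 has one home in row 2: r2c4, so r2c4=6.
Step 5. [r1c3∈{6}] only 6 remains possible at r1c3, so r1c3=6.
Step 6. [r2c2∈{4}] r2c2 is down to just 4. So r2c2=4.
Step 7. [r3c3∈{3}] r3c3 has the single candidate 3, so r3c3=3.
Step 8. [r2c6∈{5}] nothing but 5 survives at r2c6 ⇒ r2c6=5.
Step 9. [r4c4∈{1}] r4c4 has the single candidate 1 ⇒ r4c4=1.
Step 10. [r4c5∈{6}] r4c5 has the single candidate 6. So r4c5=6.
Step 11. [r4c2∈{2}] r4c2's peers cover all but 2, so r4c2=2.
Step 12. [r5c5∈{2}] r5c5 has the single candidate 2. So r5c5=2.
Step 13. [r3c4∈{5}] r3c4's peers cover all but 5, so r3c4=5.
Step 14. [r1c2∈{1}] r1c2 is down to just 1, so r1c2=1.
Step 15. [r5c1∈{6}] r5c1's peers cover all but 6 ⇒ r5c1=6.

Answer: 5 1 6 2 3 4 / 3 4 2 6 1 5 / 1 6 3 5 4 2 / 4 2 5 1 6 3 / 6 5 4 3 2 1 / 2 3 1 4 5 6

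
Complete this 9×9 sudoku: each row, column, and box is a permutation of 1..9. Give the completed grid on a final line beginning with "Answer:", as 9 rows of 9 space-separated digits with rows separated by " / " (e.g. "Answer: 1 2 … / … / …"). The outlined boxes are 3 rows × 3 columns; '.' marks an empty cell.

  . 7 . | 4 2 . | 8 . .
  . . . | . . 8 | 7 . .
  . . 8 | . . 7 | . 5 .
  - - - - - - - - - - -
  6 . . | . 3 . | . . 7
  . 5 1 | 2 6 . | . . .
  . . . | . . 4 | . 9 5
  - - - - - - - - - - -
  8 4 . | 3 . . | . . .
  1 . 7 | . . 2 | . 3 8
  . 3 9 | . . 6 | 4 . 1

Step 1. [r6c7∈{1,2,3,6}] r6c7 is the only open cell in row 6 admitting 6. So r6c7=6.
Step 2. [r1c6∈{1,3,5,9}] 3 has one home in col 6: r1c6, so r1c6=3.
Step 3. [r5c6∈{9}] only 9 remains possible at r5c6 ⇒ r5c6=9.
Step 4. [r4c2∈{2,8,9}] 9 has one home in row 4: r4c2. So r4c2=9.
Step 5. [r1c8∈{1,6}] row 1 places 1 nowhere but r1c8 ⇒ r1c8=1.
Step 6. [r5c1∈{3,4,7}] across row 5, 7 lands solely at r5c1 ⇒ r5c1=7.
Step 7. [r4c7∈{1,2}] r4c7 is the only open cell in col 7 admitting 1, so r4c7=1.
Step 8. [r4c8∈{2,4,8}] 2 has one home in box 6: r4c8 ⇒ r4c8=2.
Step 9. [r9c1∈{2,5}] across row 9, 2 lands solely at r9c1. So r9c1=2.
Step 10. [r7c3∈{5,6}] r7c3 is the only open cell in box 7 admitting 5 ⇒ r7c3=5.
Step 11. [r4c4∈{5,8}] r4c4 is the only open cell in row 4 admitting 8, so r4c4=8.
Step 12. [r1c3∈{6}] r1c3 has the single candidate 6 ⇒ r1c3=6.
Step 13. [r1c9∈{9}] nothing but 9 survives at r1c9, so r1c9=9.
Step 14. [r8c7∈{5,9}] in col 7, 5 fits only at r8c7. So r8c7=5.
Step 15. [r8c4∈{9}] r8c4 is down to just 9 ⇒ r8c4=9.
Step 16. [r9c8∈{7}] r9c8's peers cover all but 7, so r9c8=7.
Step 17. [r6c1∈{3}] nothing but 3 survives at r6c1, so r6c1=3.
Step 18. [r2c3∈{2,3,4}] in col 3, 3 fits only at r2c3, so r2c3=3.
Step 19. [r7c8∈{6}] r7c8's peers cover all but 6 ⇒ r7c8=6.
Step 20. [r2c8∈{4}] nothing but 4 survives at r2c8, so r2c8=4.
Step 21. [r7c9∈{2}] r7c9 is down to just 2 ⇒ r7c9=2.
Step 22. [r2c2∈{1,2}] in row 2, 2 fits only at r2c2, so r2c2=2.
Step 23. [r7c5∈{1,7}] r7c5 is the only open cell in row 7 admitting 7. So r7c5=7.
Step 24. [r6c5∈{1}] nothing but 1 survives at r6c5. So r6c5=1.
Step 25. [r2c4∈{1,5,6}] across row 2, 1 lands solely at r2c4 ⇒ r2c4=1.
Step 26. [r2c5∈{5,9}] r2c5 is the only open cell in box 2 admitting 5, so r2c5=5.
Step 27. [r5c7∈{3}] r5c7's peers cover all but 3 ⇒ r5c7=3.
Step 28. [r2c9∈{6}] r2c9 is down to just 6. So r2c9=6.
Step 29. [r3c1∈{4,9}] 4 has one home in row 3: r3c1 ⇒ r3c1=4.
Step 30. [r9c4∈{5}] r9c4 has the single candidate 5, so r9c4=5.
Step 31. [r8c2∈{6}] nothing but 6 survives at r8c2 ⇒ r8c2=6.
Step 32. [r7c7∈{9}] only 9 remains possible at r7c7. So r7c7=9.
Step 33. [r3c9∈{3}] r3c9's peers cover all but 3. So r3c9=3.
Step 34. [r3c2∈{1}] nothing but 1 survives at r3c2 ⇒ r3c2=1.
Step 35. [r6c3∈{2}] only 2 remains possible at r6c3. So r6c3=2.
Step 36. [r9c5∈{8}] r9c5's peers cover all but 8, so r9c5=8.
Step 37. [r3c4∈{6}] only 6 remains possible at r3c4, so r3c4=6.
Step 38. [r6c4∈{7}] nothing but 7 survives at r6c4. So r6c4=7.
Step 39. [r7c6∈{1}] nothing but 1 survives at r7c6. So r7c6=1.
Step 40. [r6c2∈{8}] r6c2's peers cover all but 8, so r6c2=8.
Step 41. [r5c9∈{4}] r5c9's peers cover all but 4 ⇒ r5c9=4.
Step 42. [r3c5∈{9}] nothing but 9 survives at r3c5 ⇒ r3c5=9.
Step 43. [r1c1∈{5}] r1c1's peers cover all but 5 ⇒ r1c1=5.
Step 44. [r4c6∈{5}] r4c6's peers cover all but 5. So r4c6=5.
Step 45. [r8c5∈{4}] only 4 remains possible at r8c5, so r8c5=4.
Step 46. [r5c8∈{8}] r5c8 is down to just 8. So r5c8=8.
Step 47. [r4c3∈{4}] nothing but 4 survives at r4c3 ⇒ r4c3=4.
Step 48. [r3c7∈{2}] r3c7 has the single candidate 2 ⇒ r3c7=2.
Step 49. [r2c1∈{9}] r2c1's peers cover all but 9 ⇒ r2c1=9.

Answer: 5 7 6 4 2 3 8 1 9 / 9 2 3 1 5 8 7 4 6 / 4 1 8 6 9 7 2 5 3 / 6 9 4 8 3 5 1 2 7 / 7 5 1 2 6 9 3 8 4 / 3 8 2 7 1 4 6 9 5 / 8 4 5 3 7 1 9 6 2 / 1 6 7 9 4 2 5 3 8 / 2 3 9 5 8 6 4 7 1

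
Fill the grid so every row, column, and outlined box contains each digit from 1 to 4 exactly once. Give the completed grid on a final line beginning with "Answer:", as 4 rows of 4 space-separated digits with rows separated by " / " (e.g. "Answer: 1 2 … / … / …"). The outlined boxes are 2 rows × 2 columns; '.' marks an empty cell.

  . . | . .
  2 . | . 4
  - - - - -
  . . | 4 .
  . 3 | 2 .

Step 1. [r2c2∈{1}] r2c2's peers cover all but 1 ⇒ r2c2=1.
Step 2. [r1c1∈{3,4}] col 1 places 3 nowhere but r1c1. So r1c1=3.
Step 3. [r4c4∈{1}] r4c4's peers cover all but 1, so r4c4=1.
Step 4. [r3c2∈{2}] r3c2 has the single candidate 2. So r3c2=2.
Step 5. [r3c4∈{3}] r3c4's peers cover all but 3, so r3c4=3.
Step 6. [r1c3∈{1}] r1c3's peers cover all but 1 ⇒ r1c3=1.
Step 7. [r2c3∈{3}] only 3 remains possible at r2c3. So r2c3=3.
Step 8. [r3c1∈{1}] r3c1's peers cover all but 1 ⇒ r3c1=1.
Step 9. [r1c4∈{2}] only 2 remains possible at r1c4 ⇒ r1c4=2.
Step 10. [r1c2∈{4}] nothing but 4 survives at r1c2 ⇒ r1c2=4.
Step 11. [r4c1∈{4}] r4c1's peers cover all but 4, so r4c1=4.

Answer: 3 4 1 2 / 2 1 3 4 / 1 2 4 3 / 4 3 2 1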